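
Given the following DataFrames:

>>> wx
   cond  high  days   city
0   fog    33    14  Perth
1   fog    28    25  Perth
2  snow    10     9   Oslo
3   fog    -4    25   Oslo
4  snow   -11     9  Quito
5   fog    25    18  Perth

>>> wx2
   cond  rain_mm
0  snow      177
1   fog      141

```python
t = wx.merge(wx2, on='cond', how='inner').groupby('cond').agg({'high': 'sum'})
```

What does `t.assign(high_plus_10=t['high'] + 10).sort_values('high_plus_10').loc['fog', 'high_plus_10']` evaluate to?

92

merge on 'cond' (how='inner') → 6 rows:
   cond  high  days   city  rain_mm
0   fog    33    14  Perth      141
1   fog    28    25  Perth      141
2  snow    10     9   Oslo      177
3   fog    -4    25   Oslo      141
4  snow   -11     9  Quito      177
5   fog    25    18  Perth      141
group by cond, sum of high:
      high
cond      
fog     82
snow    -1
add column high_plus_10 = t['high'] + 10:
      high  high_plus_10
cond                    
fog     82            92
snow    -1             9
sort by high_plus_10:
      high  high_plus_10
cond                    
snow    -1             9
fog     82            92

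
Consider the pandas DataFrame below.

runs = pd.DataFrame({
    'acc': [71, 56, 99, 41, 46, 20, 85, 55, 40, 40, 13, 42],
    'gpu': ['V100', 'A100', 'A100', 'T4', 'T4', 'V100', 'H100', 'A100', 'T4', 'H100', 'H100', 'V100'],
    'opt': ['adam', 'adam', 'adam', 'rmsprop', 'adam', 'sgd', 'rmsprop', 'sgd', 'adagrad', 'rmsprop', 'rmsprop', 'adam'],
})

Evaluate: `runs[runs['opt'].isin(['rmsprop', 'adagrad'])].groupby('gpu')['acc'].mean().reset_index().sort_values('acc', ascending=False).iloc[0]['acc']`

46.0

filter rows where opt in ['rmsprop', 'adagrad']:
    acc   gpu      opt
3    41    T4  rmsprop
6    85  H100  rmsprop
8    40    T4  adagrad
9    40  H100  rmsprop
10   13  H100  rmsprop
group by gpu, mean of acc:
gpu
H100    46.0
T4      40.5
Name: acc, dtype: float64
reset_index():
    gpu   acc
0  H100  46.0
1    T4  40.5
sort by acc descending:
    gpu   acc
0  H100  46.0
1    T4  40.5
Hence 46.0.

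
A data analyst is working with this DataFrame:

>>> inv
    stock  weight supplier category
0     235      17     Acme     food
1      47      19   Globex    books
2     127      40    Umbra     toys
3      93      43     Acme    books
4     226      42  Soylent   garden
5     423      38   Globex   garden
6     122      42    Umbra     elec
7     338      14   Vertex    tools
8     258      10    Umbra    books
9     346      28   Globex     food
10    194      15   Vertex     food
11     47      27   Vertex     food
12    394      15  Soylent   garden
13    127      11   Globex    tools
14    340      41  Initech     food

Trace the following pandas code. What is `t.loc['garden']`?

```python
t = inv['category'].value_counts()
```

3

value_counts of category:
category
food      5
books     3
garden    3
tools     2
toys      1
elec      1
Name: count, dtype: int64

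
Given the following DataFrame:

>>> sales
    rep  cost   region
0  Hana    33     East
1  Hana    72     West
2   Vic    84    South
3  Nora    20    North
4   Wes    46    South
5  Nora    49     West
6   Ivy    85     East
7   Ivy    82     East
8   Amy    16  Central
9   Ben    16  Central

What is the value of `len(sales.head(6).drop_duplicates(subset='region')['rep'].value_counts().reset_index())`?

3

take first 6 rows:
    rep  cost region
0  Hana    33   East
1  Hana    72   West
2   Vic    84  South
3  Nora    20  North
4   Wes    46  South
5  Nora    49   West
drop duplicate region (keep=first):
    rep  cost region
0  Hana    33   East
1  Hana    72   West
2   Vic    84  South
3  Nora    20  North
value_counts of rep:
rep
Hana    2
Vic     1
Nora    1
Name: count, dtype: int64
reset_index():
    rep  count
0  Hana      2
1   Vic      1
2  Nora      1
Taking the number of rows gives 3.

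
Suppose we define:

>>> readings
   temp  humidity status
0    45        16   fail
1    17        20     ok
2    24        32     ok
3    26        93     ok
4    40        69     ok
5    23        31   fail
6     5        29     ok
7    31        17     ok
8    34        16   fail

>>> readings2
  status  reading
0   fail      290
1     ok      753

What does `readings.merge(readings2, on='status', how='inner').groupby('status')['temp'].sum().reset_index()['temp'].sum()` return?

245

merge on 'status' (how='inner') → 9 rows:
   temp  humidity status  reading
0    45        16   fail      290
1    17        20     ok      753
2    24        32     ok      753
3    26        93     ok      753
4    40        69     ok      753
5    23        31   fail      290
6     5        29     ok      753
7    31        17     ok      753
8    34        16   fail      290
group by status, sum of temp:
status
fail    102
ok      143
Name: temp, dtype: int64
reset_index():
  status  temp
0   fail   102
1     ok   143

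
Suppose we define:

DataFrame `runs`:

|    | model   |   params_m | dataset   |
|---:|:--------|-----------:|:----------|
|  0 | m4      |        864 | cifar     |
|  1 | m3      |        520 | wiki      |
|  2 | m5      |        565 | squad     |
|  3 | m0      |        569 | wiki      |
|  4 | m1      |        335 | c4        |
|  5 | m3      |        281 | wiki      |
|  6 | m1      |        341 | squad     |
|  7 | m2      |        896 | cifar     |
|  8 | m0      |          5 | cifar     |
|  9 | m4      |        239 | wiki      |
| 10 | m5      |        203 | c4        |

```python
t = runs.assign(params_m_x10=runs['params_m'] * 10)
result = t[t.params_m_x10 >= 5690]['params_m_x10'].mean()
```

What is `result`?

7763.33333333

add column params_m_x10 = runs['params_m'] * 10:
   model  params_m dataset  params_m_x10
0     m4       864   cifar          8640
1     m3       520    wiki          5200
2     m5       565   squad          5650
3     m0       569    wiki          5690
4     m1       335      c4          3350
5     m3       281    wiki          2810
6     m1       341   squad          3410
7     m2       896   cifar          8960
8     m0         5   cifar            50
9     m4       239    wiki          2390
10    m5       203      c4          2030
filter rows where params_m_x10 >= 5690:
  model  params_m dataset  params_m_x10
0    m4       864   cifar          8640
3    m0       569    wiki          5690
7    m2       896   cifar          8960
Taking the mean of column 'params_m_x10' gives 7763.33333333.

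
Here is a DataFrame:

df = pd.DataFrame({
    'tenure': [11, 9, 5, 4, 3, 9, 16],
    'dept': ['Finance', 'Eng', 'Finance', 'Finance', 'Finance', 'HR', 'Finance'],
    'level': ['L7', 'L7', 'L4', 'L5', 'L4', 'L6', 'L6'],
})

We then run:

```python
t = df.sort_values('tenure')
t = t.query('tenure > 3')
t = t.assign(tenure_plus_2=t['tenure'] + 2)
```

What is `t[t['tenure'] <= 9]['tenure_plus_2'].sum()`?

35

sort by tenure:
   tenure     dept level
4       3  Finance    L4
3       4  Finance    L5
2       5  Finance    L4
1       9      Eng    L7
5       9       HR    L6
0      11  Finance    L7
6      16  Finance    L6
filter rows where tenure > 3:
   tenure     dept level
3       4  Finance    L5
2       5  Finance    L4
1       9      Eng    L7
5       9       HR    L6
0      11  Finance    L7
6      16  Finance    L6
add column tenure_plus_2 = t['tenure'] + 2:
   tenure     dept level  tenure_plus_2
3       4  Finance    L5              6
2       5  Finance    L4              7
1       9      Eng    L7             11
5       9       HR    L6             11
0      11  Finance    L7             13
6      16  Finance    L6             18
filter rows where tenure <= 9:
   tenure     dept level  tenure_plus_2
3       4  Finance    L5              6
2       5  Finance    L4              7
1       9      Eng    L7             11
5       9       HR    L6             11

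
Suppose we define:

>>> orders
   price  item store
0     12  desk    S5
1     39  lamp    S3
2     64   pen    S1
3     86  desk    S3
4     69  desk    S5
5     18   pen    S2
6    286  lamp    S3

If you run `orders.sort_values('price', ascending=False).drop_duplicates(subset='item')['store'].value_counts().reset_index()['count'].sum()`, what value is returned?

sort by price descending:
   price  item store
6    286  lamp    S3
3     86  desk    S3
4     69  desk    S5
2     64   pen    S1
1     39  lamp    S3
5     18   pen    S2
0     12  desk    S5
drop duplicate item (keep=first):
   price  item store
6    286  lamp    S3
3     86  desk    S3
2     64   pen    S1
value_counts of store:
store
S3    2
S1    1
Name: count, dtype: int64
reset_index():
  store  count
0    S3      2
1    S1      1

3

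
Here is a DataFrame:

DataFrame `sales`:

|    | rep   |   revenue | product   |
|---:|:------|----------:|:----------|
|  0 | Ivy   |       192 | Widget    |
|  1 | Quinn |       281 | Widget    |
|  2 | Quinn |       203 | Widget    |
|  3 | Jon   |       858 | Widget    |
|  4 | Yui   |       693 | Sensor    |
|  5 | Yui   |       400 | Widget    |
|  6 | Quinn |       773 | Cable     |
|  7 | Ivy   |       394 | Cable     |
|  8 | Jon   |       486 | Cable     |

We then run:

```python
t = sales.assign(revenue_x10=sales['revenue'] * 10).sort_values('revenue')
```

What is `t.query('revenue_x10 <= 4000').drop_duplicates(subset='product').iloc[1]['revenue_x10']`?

3940

add column revenue_x10 = sales['revenue'] * 10:
     rep  revenue product  revenue_x10
0    Ivy      192  Widget         1920
1  Quinn      281  Widget         2810
2  Quinn      203  Widget         2030
3    Jon      858  Widget         8580
4    Yui      693  Sensor         6930
5    Yui      400  Widget         4000
6  Quinn      773   Cable         7730
7    Ivy      394   Cable         3940
8    Jon      486   Cable         4860
sort by revenue:
     rep  revenue product  revenue_x10
0    Ivy      192  Widget         1920
2  Quinn      203  Widget         2030
1  Quinn      281  Widget         2810
7    Ivy      394   Cable         3940
5    Yui      400  Widget         4000
8    Jon      486   Cable         4860
4    Yui      693  Sensor         6930
6  Quinn      773   Cable         7730
3    Jon      858  Widget         8580
filter rows where revenue_x10 <= 4000:
     rep  revenue product  revenue_x10
0    Ivy      192  Widget         1920
2  Quinn      203  Widget         2030
1  Quinn      281  Widget         2810
7    Ivy      394   Cable         3940
5    Yui      400  Widget         4000
drop duplicate product (keep=first):
   rep  revenue product  revenue_x10
0  Ivy      192  Widget         1920
7  Ivy      394   Cable         3940
value at position 1, column 'revenue_x10' → 3940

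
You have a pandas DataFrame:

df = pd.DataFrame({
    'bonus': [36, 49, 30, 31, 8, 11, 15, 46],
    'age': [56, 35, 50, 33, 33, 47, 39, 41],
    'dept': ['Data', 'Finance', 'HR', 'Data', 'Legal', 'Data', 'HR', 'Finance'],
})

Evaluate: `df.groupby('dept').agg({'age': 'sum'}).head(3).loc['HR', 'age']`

group by dept, sum of age:
         age
dept        
Data     136
Finance   76
HR        89
Legal     33
take first 3 rows:
         age
dept        
Data     136
Finance   76
HR        89
The value at row 'HR', column 'age' is 89.

89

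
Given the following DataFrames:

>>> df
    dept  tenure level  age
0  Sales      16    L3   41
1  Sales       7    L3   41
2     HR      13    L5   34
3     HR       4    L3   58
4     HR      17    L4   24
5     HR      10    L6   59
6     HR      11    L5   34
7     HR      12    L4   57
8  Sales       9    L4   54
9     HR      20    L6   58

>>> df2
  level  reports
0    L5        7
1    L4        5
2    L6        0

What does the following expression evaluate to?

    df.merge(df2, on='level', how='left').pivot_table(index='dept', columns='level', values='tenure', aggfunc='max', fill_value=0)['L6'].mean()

10.0

merge on 'level' (how='left') → 10 rows:
    dept  tenure level  age  reports
0  Sales      16    L3   41      NaN
1  Sales       7    L3   41      NaN
2     HR      13    L5   34      7.0
3     HR       4    L3   58      NaN
4     HR      17    L4   24      5.0
5     HR      10    L6   59      0.0
6     HR      11    L5   34      7.0
7     HR      12    L4   57      5.0
8  Sales       9    L4   54      5.0
9     HR      20    L6   58      0.0
pivot: rows=dept, cols=level, max(tenure):
level  L3  L4  L5  L6
dept                 
HR      4  17  13  20
Sales  16   9   0   0
Then the mean of column 'L6': 10.0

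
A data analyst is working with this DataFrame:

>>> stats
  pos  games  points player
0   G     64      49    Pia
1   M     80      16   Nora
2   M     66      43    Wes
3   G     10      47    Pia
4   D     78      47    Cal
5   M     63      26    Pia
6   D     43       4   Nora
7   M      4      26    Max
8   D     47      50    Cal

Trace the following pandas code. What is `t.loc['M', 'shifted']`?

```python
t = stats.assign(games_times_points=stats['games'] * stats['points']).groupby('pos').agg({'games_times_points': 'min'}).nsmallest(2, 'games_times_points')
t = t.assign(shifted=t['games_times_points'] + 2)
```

106

add column games_times_points = stats['games'] * stats['points']:
  pos  games  points player  games_times_points
0   G     64      49    Pia                3136
1   M     80      16   Nora                1280
2   M     66      43    Wes                2838
3   G     10      47    Pia                 470
4   D     78      47    Cal                3666
5   M     63      26    Pia                1638
6   D     43       4   Nora                 172
7   M      4      26    Max                 104
8   D     47      50    Cal                2350
group by pos, min of games_times_points:
     games_times_points
pos                    
D                   172
G                   470
M                   104
take 2 rows with smallest games_times_points:
     games_times_points
pos                    
M                   104
D                   172
add column shifted = t['games_times_points'] + 2:
     games_times_points  shifted
pos                             
M                   104      106
D                   172      174
The value at row 'M', column 'shifted' is 106.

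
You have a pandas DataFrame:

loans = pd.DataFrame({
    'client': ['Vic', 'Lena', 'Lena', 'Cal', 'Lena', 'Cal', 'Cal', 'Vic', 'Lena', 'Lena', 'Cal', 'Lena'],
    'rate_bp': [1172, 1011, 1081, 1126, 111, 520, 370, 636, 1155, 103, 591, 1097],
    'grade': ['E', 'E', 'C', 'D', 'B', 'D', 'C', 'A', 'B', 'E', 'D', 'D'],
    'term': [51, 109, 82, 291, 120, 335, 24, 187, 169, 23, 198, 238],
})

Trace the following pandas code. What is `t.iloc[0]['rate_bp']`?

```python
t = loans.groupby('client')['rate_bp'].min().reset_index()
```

group by client, min of rate_bp:
client
Cal     370
Lena    103
Vic     636
Name: rate_bp, dtype: int64
reset_index():
  client  rate_bp
0    Cal      370
1   Lena      103
2    Vic      636

370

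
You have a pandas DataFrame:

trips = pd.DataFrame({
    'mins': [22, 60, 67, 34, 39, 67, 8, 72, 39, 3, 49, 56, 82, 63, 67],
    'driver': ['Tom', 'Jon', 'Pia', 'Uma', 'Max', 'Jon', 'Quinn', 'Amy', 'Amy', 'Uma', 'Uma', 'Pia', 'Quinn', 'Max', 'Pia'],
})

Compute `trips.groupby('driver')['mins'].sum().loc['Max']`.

group by driver, sum of mins:
driver
Amy      111
Jon      127
Max      102
Pia      190
Quinn     90
Tom       22
Uma       86
Name: mins, dtype: int64

102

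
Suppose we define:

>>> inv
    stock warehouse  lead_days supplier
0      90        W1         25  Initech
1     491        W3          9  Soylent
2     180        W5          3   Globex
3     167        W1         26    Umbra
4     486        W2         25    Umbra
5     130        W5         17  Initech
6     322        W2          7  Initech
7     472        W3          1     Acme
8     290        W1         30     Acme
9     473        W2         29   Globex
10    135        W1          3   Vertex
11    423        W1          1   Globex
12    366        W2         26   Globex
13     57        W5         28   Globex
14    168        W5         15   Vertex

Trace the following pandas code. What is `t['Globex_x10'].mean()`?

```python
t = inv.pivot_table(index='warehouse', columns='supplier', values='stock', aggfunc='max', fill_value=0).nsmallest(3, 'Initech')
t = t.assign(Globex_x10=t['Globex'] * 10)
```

pivot: rows=warehouse, cols=supplier, max(stock):
supplier   Acme  Globex  Initech  Soylent  Umbra  Vertex
warehouse                                               
W1          290     423       90        0    167     135
W2            0     473      322        0    486       0
W3          472       0        0      491      0       0
W5            0     180      130        0      0     168
take 3 rows with smallest Initech:
supplier   Acme  Globex  Initech  Soylent  Umbra  Vertex
warehouse                                               
W3          472       0        0      491      0       0
W1          290     423       90        0    167     135
W5            0     180      130        0      0     168
add column Globex_x10 = t['Globex'] * 10:
supplier   Acme  Globex  Initech  Soylent  Umbra  Vertex  Globex_x10
warehouse                                                           
W3          472       0        0      491      0       0           0
W1          290     423       90        0    167     135        4230
W5            0     180      130        0      0     168        1800

2010.0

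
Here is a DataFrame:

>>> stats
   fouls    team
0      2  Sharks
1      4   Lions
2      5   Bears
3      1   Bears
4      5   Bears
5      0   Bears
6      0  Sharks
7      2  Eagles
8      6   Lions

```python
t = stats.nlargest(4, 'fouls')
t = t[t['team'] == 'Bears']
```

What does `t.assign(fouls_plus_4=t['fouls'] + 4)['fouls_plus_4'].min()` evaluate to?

9

take 4 rows with largest fouls:
   fouls   team
8      6  Lions
2      5  Bears
4      5  Bears
1      4  Lions
filter rows where team == 'Bears':
   fouls   team
2      5  Bears
4      5  Bears
add column fouls_plus_4 = t['fouls'] + 4:
   fouls   team  fouls_plus_4
2      5  Bears             9
4      5  Bears             9
Reading off the min of column 'fouls_plus_4', we get 9.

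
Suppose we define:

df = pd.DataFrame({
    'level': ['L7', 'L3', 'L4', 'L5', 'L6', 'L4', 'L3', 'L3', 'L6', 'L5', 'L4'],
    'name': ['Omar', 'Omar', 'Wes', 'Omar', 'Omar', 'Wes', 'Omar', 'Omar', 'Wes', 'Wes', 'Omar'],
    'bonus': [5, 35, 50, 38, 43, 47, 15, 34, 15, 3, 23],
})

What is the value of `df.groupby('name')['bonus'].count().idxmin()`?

group by name, count of bonus:
name
Omar    7
Wes     4
Name: bonus, dtype: int64

Wes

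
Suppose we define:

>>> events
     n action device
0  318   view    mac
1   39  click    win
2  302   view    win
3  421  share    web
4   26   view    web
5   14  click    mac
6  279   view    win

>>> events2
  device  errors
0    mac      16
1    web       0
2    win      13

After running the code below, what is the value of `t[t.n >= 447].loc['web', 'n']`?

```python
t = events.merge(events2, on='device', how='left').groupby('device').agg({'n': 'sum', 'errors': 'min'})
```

447

merge on 'device' (how='left') → 7 rows:
     n action device  errors
0  318   view    mac      16
1   39  click    win      13
2  302   view    win      13
3  421  share    web       0
4   26   view    web       0
5   14  click    mac      16
6  279   view    win      13
group by device: sum(n), min(errors):
          n  errors
device             
mac     332      16
web     447       0
win     620      13
filter rows where n >= 447:
          n  errors
device             
web     447       0
win     620      13
value at row 'web', column 'n' → 447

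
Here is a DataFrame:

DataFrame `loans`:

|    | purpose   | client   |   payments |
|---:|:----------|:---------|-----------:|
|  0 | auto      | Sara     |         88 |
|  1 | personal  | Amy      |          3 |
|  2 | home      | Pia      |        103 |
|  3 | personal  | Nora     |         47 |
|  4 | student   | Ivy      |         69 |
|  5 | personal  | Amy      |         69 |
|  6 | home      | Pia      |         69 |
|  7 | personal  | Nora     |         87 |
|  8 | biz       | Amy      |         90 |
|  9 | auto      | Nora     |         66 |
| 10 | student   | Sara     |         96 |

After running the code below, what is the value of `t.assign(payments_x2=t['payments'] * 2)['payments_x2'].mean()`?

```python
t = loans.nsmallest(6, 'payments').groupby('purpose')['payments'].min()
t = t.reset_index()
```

103.5

take 6 rows with smallest payments:
    purpose client  payments
1  personal    Amy         3
3  personal   Nora        47
9      auto   Nora        66
4   student    Ivy        69
5  personal    Amy        69
6      home    Pia        69
group by purpose, min of payments:
purpose
auto        66
home        69
personal     3
student     69
Name: payments, dtype: int64
reset_index():
    purpose  payments
0      auto        66
1      home        69
2  personal         3
3   student        69
add column payments_x2 = t['payments'] * 2:
    purpose  payments  payments_x2
0      auto        66          132
1      home        69          138
2  personal         3            6
3   student        69          138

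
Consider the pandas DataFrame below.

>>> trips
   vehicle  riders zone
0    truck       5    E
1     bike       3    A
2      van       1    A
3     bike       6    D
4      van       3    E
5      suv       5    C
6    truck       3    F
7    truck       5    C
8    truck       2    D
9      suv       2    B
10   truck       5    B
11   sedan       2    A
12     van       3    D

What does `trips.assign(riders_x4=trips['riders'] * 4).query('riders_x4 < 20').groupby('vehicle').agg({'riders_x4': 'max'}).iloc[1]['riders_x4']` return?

8

add column riders_x4 = trips['riders'] * 4:
   vehicle  riders zone  riders_x4
0    truck       5    E         20
1     bike       3    A         12
2      van       1    A          4
3     bike       6    D         24
4      van       3    E         12
5      suv       5    C         20
6    truck       3    F         12
7    truck       5    C         20
8    truck       2    D          8
9      suv       2    B          8
10   truck       5    B         20
11   sedan       2    A          8
12     van       3    D         12
filter rows where riders_x4 < 20:
   vehicle  riders zone  riders_x4
1     bike       3    A         12
2      van       1    A          4
4      van       3    E         12
6    truck       3    F         12
8    truck       2    D          8
9      suv       2    B          8
11   sedan       2    A          8
12     van       3    D         12
group by vehicle, max of riders_x4:
         riders_x4
vehicle           
bike            12
sedan            8
suv              8
truck           12
van             12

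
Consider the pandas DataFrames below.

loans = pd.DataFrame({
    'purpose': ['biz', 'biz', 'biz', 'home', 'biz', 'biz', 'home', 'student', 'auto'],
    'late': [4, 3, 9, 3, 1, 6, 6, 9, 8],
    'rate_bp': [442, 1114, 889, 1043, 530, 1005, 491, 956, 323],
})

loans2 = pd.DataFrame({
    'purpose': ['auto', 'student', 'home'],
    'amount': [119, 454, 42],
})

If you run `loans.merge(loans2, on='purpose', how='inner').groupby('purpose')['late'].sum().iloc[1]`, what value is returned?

9

merge on 'purpose' (how='inner') → 4 rows:
   purpose  late  rate_bp  amount
0     home     3     1043      42
1     home     6      491      42
2  student     9      956     454
3     auto     8      323     119
group by purpose, sum of late:
purpose
auto       8
home       9
student    9
Name: late, dtype: int64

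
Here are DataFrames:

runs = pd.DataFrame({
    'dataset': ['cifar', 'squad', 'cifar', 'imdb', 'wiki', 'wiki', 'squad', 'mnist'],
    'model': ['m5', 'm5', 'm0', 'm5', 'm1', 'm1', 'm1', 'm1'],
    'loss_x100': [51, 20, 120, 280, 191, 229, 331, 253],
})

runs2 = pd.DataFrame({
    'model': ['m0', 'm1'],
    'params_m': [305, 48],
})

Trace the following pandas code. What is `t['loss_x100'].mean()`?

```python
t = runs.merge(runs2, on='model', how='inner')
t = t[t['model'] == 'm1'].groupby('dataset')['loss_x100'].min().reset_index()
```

merge on 'model' (how='inner') → 5 rows:
  dataset model  loss_x100  params_m
0   cifar    m0        120       305
1    wiki    m1        191        48
2    wiki    m1        229        48
3   squad    m1        331        48
4   mnist    m1        253        48
filter rows where model == 'm1':
  dataset model  loss_x100  params_m
1    wiki    m1        191        48
2    wiki    m1        229        48
3   squad    m1        331        48
4   mnist    m1        253        48
group by dataset, min of loss_x100:
dataset
mnist    253
squad    331
wiki     191
Name: loss_x100, dtype: int64
reset_index():
  dataset  loss_x100
0   mnist        253
1   squad        331
2    wiki        191
The mean of column 'loss_x100' is 258.333333333.

258.333333333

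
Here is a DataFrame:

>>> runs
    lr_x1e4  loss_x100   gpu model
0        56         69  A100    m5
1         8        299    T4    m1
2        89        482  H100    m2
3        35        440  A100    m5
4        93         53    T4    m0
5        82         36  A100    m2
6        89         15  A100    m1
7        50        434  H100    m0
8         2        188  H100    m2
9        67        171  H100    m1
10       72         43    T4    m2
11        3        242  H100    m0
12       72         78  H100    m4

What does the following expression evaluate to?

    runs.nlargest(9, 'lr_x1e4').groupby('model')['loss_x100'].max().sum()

1234

take 9 rows with largest lr_x1e4:
    lr_x1e4  loss_x100   gpu model
4        93         53    T4    m0
2        89        482  H100    m2
6        89         15  A100    m1
5        82         36  A100    m2
10       72         43    T4    m2
12       72         78  H100    m4
9        67        171  H100    m1
0        56         69  A100    m5
7        50        434  H100    m0
group by model, max of loss_x100:
model
m0    434
m1    171
m2    482
m4     78
m5     69
Name: loss_x100, dtype: int64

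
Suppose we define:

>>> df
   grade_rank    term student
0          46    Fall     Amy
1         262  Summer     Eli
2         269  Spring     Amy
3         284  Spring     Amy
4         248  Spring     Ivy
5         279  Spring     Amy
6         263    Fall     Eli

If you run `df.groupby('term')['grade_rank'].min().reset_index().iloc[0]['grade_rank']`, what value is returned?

group by term, min of grade_rank:
term
Fall       46
Spring    248
Summer    262
Name: grade_rank, dtype: int64
reset_index():
     term  grade_rank
0    Fall          46
1  Spring         248
2  Summer         262
value at position 0, column 'grade_rank' → 46

46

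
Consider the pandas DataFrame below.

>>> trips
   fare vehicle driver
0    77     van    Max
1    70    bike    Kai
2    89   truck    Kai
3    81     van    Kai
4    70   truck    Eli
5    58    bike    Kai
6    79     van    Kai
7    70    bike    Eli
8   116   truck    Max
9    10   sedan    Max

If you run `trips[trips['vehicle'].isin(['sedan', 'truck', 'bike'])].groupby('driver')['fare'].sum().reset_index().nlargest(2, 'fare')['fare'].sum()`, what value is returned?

357

filter rows where vehicle in ['sedan', 'truck', 'bike']:
   fare vehicle driver
1    70    bike    Kai
2    89   truck    Kai
4    70   truck    Eli
5    58    bike    Kai
7    70    bike    Eli
8   116   truck    Max
9    10   sedan    Max
group by driver, sum of fare:
driver
Eli    140
Kai    217
Max    126
Name: fare, dtype: int64
reset_index():
  driver  fare
0    Eli   140
1    Kai   217
2    Max   126
take 2 rows with largest fare:
  driver  fare
1    Kai   217
0    Eli   140
The sum of column 'fare' is 357.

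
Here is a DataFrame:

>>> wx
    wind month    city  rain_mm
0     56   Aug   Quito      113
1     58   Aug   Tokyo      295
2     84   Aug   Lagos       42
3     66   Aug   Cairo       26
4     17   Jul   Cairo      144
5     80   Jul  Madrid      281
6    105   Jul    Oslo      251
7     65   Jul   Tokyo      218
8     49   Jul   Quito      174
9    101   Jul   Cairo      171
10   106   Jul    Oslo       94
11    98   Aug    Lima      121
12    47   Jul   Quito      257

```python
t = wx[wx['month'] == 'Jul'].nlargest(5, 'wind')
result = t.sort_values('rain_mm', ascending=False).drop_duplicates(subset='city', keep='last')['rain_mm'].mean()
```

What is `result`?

191.0

filter rows where month == 'Jul':
    wind month    city  rain_mm
4     17   Jul   Cairo      144
5     80   Jul  Madrid      281
6    105   Jul    Oslo      251
7     65   Jul   Tokyo      218
8     49   Jul   Quito      174
9    101   Jul   Cairo      171
10   106   Jul    Oslo       94
12    47   Jul   Quito      257
take 5 rows with largest wind:
    wind month    city  rain_mm
10   106   Jul    Oslo       94
6    105   Jul    Oslo      251
9    101   Jul   Cairo      171
5     80   Jul  Madrid      281
7     65   Jul   Tokyo      218
sort by rain_mm descending:
    wind month    city  rain_mm
5     80   Jul  Madrid      281
6    105   Jul    Oslo      251
7     65   Jul   Tokyo      218
9    101   Jul   Cairo      171
10   106   Jul    Oslo       94
drop duplicate city (keep=last):
    wind month    city  rain_mm
5     80   Jul  Madrid      281
7     65   Jul   Tokyo      218
9    101   Jul   Cairo      171
10   106   Jul    Oslo       94
mean of column 'rain_mm' → 191.0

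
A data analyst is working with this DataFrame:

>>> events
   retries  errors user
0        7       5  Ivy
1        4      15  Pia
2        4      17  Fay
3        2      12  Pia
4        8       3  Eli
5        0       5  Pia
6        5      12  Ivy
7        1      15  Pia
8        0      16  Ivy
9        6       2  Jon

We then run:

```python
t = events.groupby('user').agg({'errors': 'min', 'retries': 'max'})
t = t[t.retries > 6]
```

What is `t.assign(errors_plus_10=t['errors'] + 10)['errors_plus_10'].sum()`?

28

group by user: min(errors), max(retries):
      errors  retries
user                 
Eli        3        8
Fay       17        4
Ivy        5        7
Jon        2        6
Pia        5        4
filter rows where retries > 6:
      errors  retries
user                 
Eli        3        8
Ivy        5        7
add column errors_plus_10 = t['errors'] + 10:
      errors  retries  errors_plus_10
user                                 
Eli        3        8              13
Ivy        5        7              15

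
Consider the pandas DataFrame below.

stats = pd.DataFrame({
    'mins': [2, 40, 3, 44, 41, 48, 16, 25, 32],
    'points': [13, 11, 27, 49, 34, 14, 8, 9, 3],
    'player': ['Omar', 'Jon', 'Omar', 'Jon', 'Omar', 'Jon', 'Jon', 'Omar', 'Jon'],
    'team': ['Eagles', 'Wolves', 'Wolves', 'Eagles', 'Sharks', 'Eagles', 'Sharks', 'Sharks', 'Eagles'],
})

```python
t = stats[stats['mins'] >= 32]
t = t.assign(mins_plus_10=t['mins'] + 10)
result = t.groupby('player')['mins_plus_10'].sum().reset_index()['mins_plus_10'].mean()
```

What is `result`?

127.5

filter rows where mins >= 32:
   mins  points player    team
1    40      11    Jon  Wolves
3    44      49    Jon  Eagles
4    41      34   Omar  Sharks
5    48      14    Jon  Eagles
8    32       3    Jon  Eagles
add column mins_plus_10 = t['mins'] + 10:
   mins  points player    team  mins_plus_10
1    40      11    Jon  Wolves            50
3    44      49    Jon  Eagles            54
4    41      34   Omar  Sharks            51
5    48      14    Jon  Eagles            58
8    32       3    Jon  Eagles            42
group by player, sum of mins_plus_10:
player
Jon     204
Omar     51
Name: mins_plus_10, dtype: int64
reset_index():
  player  mins_plus_10
0    Jon           204
1   Omar            51
The mean of column 'mins_plus_10' is 127.5.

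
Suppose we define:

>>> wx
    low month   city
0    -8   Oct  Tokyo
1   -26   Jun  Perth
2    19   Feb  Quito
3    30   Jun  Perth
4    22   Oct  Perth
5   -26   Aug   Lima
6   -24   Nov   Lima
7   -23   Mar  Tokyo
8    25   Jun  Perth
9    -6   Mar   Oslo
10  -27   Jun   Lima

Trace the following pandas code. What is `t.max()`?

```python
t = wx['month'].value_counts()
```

4

value_counts of month:
month
Jun    4
Oct    2
Mar    2
Feb    1
Aug    1
Nov    1
Name: count, dtype: int64
So max() = 4.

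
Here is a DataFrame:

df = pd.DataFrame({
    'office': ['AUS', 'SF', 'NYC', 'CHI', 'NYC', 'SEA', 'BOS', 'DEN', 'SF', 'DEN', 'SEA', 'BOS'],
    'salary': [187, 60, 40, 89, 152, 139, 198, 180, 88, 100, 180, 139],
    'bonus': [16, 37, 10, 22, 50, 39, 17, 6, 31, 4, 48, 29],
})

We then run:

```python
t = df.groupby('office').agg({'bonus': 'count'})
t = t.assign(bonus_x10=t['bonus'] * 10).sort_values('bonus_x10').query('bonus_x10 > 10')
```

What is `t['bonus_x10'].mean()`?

20.0

group by office, count of bonus:
        bonus
office       
AUS         1
BOS         2
CHI         1
DEN         2
NYC         2
SEA         2
SF          2
add column bonus_x10 = t['bonus'] * 10:
        bonus  bonus_x10
office                  
AUS         1         10
BOS         2         20
CHI         1         10
DEN         2         20
NYC         2         20
SEA         2         20
SF          2         20
sort by bonus_x10:
        bonus  bonus_x10
office                  
AUS         1         10
CHI         1         10
BOS         2         20
DEN         2         20
NYC         2         20
SEA         2         20
SF          2         20
filter rows where bonus_x10 > 10:
        bonus  bonus_x10
office                  
BOS         2         20
DEN         2         20
NYC         2         20
SEA         2         20
SF          2         20
Hence 20.0.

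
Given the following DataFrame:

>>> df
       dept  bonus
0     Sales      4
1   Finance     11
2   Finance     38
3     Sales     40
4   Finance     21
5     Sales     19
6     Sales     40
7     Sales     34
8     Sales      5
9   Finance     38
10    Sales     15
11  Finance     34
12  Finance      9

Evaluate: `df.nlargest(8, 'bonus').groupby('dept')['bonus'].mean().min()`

take 8 rows with largest bonus:
       dept  bonus
3     Sales     40
6     Sales     40
2   Finance     38
9   Finance     38
7     Sales     34
11  Finance     34
4   Finance     21
5     Sales     19
group by dept, mean of bonus:
dept
Finance    32.75
Sales      33.25
Name: bonus, dtype: float64
Hence 32.75.

32.75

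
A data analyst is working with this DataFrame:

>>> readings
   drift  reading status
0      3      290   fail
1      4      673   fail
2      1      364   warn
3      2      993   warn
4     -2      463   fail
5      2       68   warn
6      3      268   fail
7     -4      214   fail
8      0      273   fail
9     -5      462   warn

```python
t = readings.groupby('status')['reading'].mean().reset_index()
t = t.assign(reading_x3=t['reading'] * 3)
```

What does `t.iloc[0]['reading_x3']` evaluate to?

1090.5

group by status, mean of reading:
status
fail    363.50
warn    471.75
Name: reading, dtype: float64
reset_index():
  status  reading
0   fail   363.50
1   warn   471.75
add column reading_x3 = t['reading'] * 3:
  status  reading  reading_x3
0   fail   363.50     1090.50
1   warn   471.75     1415.25
Finally, value at position 0, column 'reading_x3' = 1090.5.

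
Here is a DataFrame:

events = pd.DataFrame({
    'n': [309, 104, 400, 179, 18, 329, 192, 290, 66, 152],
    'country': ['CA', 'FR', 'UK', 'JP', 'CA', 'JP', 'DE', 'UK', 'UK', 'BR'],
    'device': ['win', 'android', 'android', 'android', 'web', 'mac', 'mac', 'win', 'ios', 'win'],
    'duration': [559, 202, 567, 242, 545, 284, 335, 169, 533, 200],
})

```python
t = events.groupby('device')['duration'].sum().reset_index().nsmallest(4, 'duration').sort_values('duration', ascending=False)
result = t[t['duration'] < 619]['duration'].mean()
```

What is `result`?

539.0

group by device, sum of duration:
device
android    1011
ios         533
mac         619
web         545
win         928
Name: duration, dtype: int64
reset_index():
    device  duration
0  android      1011
1      ios       533
2      mac       619
3      web       545
4      win       928
take 4 rows with smallest duration:
  device  duration
1    ios       533
3    web       545
2    mac       619
4    win       928
sort by duration descending:
  device  duration
4    win       928
2    mac       619
3    web       545
1    ios       533
filter rows where duration < 619:
  device  duration
3    web       545
1    ios       533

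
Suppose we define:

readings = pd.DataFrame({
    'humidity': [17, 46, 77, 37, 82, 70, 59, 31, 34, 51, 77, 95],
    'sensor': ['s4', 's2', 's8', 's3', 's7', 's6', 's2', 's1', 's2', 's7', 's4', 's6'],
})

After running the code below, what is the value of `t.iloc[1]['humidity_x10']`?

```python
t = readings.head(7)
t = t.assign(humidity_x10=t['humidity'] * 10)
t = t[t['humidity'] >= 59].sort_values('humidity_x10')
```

take first 7 rows:
   humidity sensor
0        17     s4
1        46     s2
2        77     s8
3        37     s3
4        82     s7
5        70     s6
6        59     s2
add column humidity_x10 = t['humidity'] * 10:
   humidity sensor  humidity_x10
0        17     s4           170
1        46     s2           460
2        77     s8           770
3        37     s3           370
4        82     s7           820
5        70     s6           700
6        59     s2           590
filter rows where humidity >= 59:
   humidity sensor  humidity_x10
2        77     s8           770
4        82     s7           820
5        70     s6           700
6        59     s2           590
sort by humidity_x10:
   humidity sensor  humidity_x10
6        59     s2           590
5        70     s6           700
2        77     s8           770
4        82     s7           820
Reading off the value at position 1, column 'humidity_x10', we get 700.

700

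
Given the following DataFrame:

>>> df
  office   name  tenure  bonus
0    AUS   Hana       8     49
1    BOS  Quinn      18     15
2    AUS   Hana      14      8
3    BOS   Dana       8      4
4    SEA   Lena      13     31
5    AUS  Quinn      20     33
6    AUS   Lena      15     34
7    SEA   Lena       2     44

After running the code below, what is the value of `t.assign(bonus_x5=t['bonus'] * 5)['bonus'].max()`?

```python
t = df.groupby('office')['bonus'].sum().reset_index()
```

124

group by office, sum of bonus:
office
AUS    124
BOS     19
SEA     75
Name: bonus, dtype: int64
reset_index():
  office  bonus
0    AUS    124
1    BOS     19
2    SEA     75
add column bonus_x5 = t['bonus'] * 5:
  office  bonus  bonus_x5
0    AUS    124       620
1    BOS     19        95
2    SEA     75       375
Hence 124.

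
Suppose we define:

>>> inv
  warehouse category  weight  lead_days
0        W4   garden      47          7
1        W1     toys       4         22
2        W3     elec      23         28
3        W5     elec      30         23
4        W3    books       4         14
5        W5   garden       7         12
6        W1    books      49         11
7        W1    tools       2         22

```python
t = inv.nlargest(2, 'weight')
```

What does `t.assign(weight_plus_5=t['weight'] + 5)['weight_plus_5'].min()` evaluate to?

take 2 rows with largest weight:
  warehouse category  weight  lead_days
6        W1    books      49         11
0        W4   garden      47          7
add column weight_plus_5 = t['weight'] + 5:
  warehouse category  weight  lead_days  weight_plus_5
6        W1    books      49         11             54
0        W4   garden      47          7             52
Finally, min of column 'weight_plus_5' = 52.

52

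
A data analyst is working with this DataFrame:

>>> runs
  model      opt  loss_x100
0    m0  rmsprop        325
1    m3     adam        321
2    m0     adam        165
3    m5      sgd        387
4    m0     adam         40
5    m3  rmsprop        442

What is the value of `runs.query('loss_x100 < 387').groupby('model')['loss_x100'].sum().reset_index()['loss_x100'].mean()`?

425.5

filter rows where loss_x100 < 387:
  model      opt  loss_x100
0    m0  rmsprop        325
1    m3     adam        321
2    m0     adam        165
4    m0     adam         40
group by model, sum of loss_x100:
model
m0    530
m3    321
Name: loss_x100, dtype: int64
reset_index():
  model  loss_x100
0    m0        530
1    m3        321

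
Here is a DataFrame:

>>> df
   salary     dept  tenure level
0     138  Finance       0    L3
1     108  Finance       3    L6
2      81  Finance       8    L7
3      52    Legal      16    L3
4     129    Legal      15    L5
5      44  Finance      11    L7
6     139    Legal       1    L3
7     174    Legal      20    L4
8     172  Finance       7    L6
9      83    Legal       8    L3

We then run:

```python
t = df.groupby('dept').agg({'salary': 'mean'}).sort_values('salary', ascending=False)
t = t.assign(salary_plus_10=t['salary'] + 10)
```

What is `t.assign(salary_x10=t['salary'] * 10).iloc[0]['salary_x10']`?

1154.0

group by dept, mean of salary:
         salary
dept           
Finance   108.6
Legal     115.4
sort by salary descending:
         salary
dept           
Legal     115.4
Finance   108.6
add column salary_plus_10 = t['salary'] + 10:
         salary  salary_plus_10
dept                           
Legal     115.4           125.4
Finance   108.6           118.6
add column salary_x10 = t['salary'] * 10:
         salary  salary_plus_10  salary_x10
dept                                       
Legal     115.4           125.4      1154.0
Finance   108.6           118.6      1086.0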